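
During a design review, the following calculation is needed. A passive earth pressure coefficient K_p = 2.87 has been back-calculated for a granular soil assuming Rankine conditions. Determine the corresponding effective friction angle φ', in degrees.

K_p = (1+sin φ)/(1−sin φ) ⇒ sin φ = (K_p − 1)/(K_p + 1) = 0.4832.
φ = arcsin(0.4832) = 28.89°.

28.9°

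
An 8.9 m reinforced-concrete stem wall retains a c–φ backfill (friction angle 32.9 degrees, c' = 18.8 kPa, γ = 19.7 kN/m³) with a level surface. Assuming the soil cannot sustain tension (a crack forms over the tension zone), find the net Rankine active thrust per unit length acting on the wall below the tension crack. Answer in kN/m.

84.8 kN/m

K_a = 0.2960; √K_a = 0.5441.
Tension-crack depth z_c = 2c/(γ√K_a) = 2×18.8/(19.7×0.5441) = 3.508 m.
σ_a at base = K_a γ H − 2c√K_a = 0.2960×19.7×8.9 − 2×18.8×0.5441 = 31.45 kPa.
P_a = ½ × 31.45 × (H − z_c) = 0.5×31.45×5.392 = 84.78 kN/m.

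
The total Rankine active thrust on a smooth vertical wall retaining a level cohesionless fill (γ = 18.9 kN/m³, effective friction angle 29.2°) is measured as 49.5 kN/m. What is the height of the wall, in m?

K_a = 0.3442. P_a = ½ K_a γ H² ⇒ H = √(2P_a/(K_a γ)).
H = √(2×49.5/(0.3442×18.9)) = 3.901 m.

3.90 m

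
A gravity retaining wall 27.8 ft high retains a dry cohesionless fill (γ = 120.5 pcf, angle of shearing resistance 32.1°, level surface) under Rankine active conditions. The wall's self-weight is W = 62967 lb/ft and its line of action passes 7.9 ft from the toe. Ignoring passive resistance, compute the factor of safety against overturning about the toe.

K_a = tan²(45° − 32.1°/2) = 0.3060.
P_a = ½K_aγH² = 0.5×0.3060×120.5×27.8² = 14250 lb/ft, acting at H/3 = 9.267 ft above the base.
Overturning moment M_o = P_a × H/3 = 14250 × 9.267 = 132000.
Resisting moment M_r = W × 7.9 = 62967 × 7.9 = 497400.
FS_overturning = M_r/M_o = 497400/132000 = 3.768.

3.77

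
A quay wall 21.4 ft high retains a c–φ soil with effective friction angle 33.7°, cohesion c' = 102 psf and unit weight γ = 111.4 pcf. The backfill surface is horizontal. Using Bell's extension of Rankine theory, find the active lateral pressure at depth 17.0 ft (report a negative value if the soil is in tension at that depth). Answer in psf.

433 psf

K_a = (1 − sin φ)/(1 + sin φ) = 0.2863.
σ_a = K_a γ z − 2c√K_a = 0.2863×111.4×17.0 − 2×102×0.5351 = 433.0 psf.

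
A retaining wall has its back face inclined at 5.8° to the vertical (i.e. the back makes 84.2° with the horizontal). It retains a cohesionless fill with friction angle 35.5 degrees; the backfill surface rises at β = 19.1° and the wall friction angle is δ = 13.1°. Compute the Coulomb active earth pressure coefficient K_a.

0.368

K_a = sin²(α+φ) / [sin²α · sin(α−δ) · (1 + √{sin(φ+δ)sin(φ−β) / (sin(α−δ)sin(α+β))})²].
With α = 84.2°, φ = 35.5°, δ = 13.1°, β = 19.1°: K_a = 0.3680.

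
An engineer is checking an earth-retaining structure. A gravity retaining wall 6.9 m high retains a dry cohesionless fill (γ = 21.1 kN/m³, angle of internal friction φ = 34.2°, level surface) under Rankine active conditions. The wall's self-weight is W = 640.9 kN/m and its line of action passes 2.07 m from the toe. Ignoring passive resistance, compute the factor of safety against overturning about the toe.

K_a = tan²(45° − 34.2°/2) = 0.2803.
P_a = ½K_aγH² = 0.5×0.2803×21.1×6.9² = 140.8 kN/m, acting at H/3 = 2.300 m above the base.
Overturning moment M_o = P_a × H/3 = 140.8 × 2.300 = 323.9.
Resisting moment M_r = W × 2.07 = 640.9 × 2.07 = 1327.
FS_overturning = M_r/M_o = 1327/323.9 = 4.096.

4.10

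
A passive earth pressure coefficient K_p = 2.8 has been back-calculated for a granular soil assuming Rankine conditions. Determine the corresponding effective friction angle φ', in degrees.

K_p = (1+sin φ)/(1−sin φ) ⇒ sin φ = (K_p − 1)/(K_p + 1) = 0.4737.
φ = arcsin(0.4737) = 28.27°.

28.3°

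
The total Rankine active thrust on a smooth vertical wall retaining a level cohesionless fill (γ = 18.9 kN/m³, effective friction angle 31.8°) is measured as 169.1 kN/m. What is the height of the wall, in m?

7.60 m

K_a = 0.3098. P_a = ½ K_a γ H² ⇒ H = √(2P_a/(K_a γ)).
H = √(2×169.1/(0.3098×18.9)) = 7.600 m.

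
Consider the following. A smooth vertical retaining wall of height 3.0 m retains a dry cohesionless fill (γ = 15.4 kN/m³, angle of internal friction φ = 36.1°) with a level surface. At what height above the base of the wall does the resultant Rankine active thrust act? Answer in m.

K_a = 0.2585.
The pressure distribution is triangular, so the resultant acts at H/3 above the base = 3.0/3 = 1.000 m.

1.00 m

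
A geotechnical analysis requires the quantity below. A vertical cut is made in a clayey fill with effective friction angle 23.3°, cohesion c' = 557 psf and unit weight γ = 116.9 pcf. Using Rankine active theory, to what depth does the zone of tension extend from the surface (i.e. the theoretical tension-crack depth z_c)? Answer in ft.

14.5 ft

K_a = tan²(45° − 23.3°/2) = 0.4331; √K_a = 0.6581.
The active pressure is zero where K_a γ z = 2c√K_a, so z_c = 2c/(γ√K_a) = 2×557/(116.9×0.6581) = 14.48 ft.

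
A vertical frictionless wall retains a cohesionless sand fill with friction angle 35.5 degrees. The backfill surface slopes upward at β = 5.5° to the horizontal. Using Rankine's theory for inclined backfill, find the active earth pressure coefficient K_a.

K_a = cos β · (cos β − √(cos²β − cos²φ)) / (cos β + √(cos²β − cos²φ)).
cos β = 0.9954, cos φ = 0.8141, √(cos²β − cos²φ) = 0.5727.
K_a = 0.9954 × (0.9954 − 0.5727)/(0.9954 + 0.5727) = 0.2683.

0.268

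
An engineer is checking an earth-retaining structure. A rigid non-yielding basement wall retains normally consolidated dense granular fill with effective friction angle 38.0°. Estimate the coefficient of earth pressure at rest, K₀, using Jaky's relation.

K₀ = 1 − sin φ' = 1 − sin 38.0° = 0.3843.

0.384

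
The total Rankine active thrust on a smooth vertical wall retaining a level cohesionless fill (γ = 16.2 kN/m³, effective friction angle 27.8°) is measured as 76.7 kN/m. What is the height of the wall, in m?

5.10 m

K_a = 0.3639. P_a = ½ K_a γ H² ⇒ H = √(2P_a/(K_a γ)).
H = √(2×76.7/(0.3639×16.2)) = 5.101 m.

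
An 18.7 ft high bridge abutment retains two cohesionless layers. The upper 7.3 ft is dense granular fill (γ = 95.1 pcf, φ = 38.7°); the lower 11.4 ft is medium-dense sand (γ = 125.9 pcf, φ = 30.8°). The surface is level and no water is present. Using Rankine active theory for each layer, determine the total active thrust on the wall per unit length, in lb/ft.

5780 lb/ft

K_a1 = tan²(45°−38.7°/2) = 0.2306; K_a2 = tan²(45°−30.8°/2) = 0.3227.
Layer 1: σ at base = K_a1 γ₁ h₁ = 160.1 psf; P₁ = ½×160.1×7.3 = 584.3.
Layer 2: σ_v at top = γ₁h₁ = 694.2; σ_h top = K_a2×694.2 = 224.0; σ_h base = K_a2×(694.2+125.9×11.4) = 687.2.
P₂ = ½(224.0+687.2)×11.4 = 5194. Total P_a = 584.3+5194 = 5778 lb/ft.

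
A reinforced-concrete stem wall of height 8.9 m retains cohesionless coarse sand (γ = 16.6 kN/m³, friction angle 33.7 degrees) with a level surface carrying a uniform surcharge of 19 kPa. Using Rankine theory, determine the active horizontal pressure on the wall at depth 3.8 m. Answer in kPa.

K_a = (1 − sin φ)/(1 + sin φ) = 0.2863.
σ_v = γz + q = 16.6 × 3.8 + 19 = 82.08 kPa.
σ_h = K_a σ_v = 0.2863 × 82.08 = 23.50 kPa.

23.5 kPa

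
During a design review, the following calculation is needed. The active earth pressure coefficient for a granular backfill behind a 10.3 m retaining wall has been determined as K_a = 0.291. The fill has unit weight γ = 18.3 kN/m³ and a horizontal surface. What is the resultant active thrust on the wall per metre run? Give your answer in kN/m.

282 kN/m

P = ½ K_a γ H² = 0.5 × 0.291 × 18.3 × 10.3² = 282.5 kN/m.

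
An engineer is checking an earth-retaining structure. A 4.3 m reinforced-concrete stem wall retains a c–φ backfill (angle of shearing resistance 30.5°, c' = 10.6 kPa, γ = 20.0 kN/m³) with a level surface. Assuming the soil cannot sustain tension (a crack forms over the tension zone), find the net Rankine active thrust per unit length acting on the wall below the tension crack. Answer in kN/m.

K_a = 0.3267; √K_a = 0.5715.
Tension-crack depth z_c = 2c/(γ√K_a) = 2×10.6/(20.0×0.5715) = 1.855 m.
σ_a at base = K_a γ H − 2c√K_a = 0.3267×20.0×4.3 − 2×10.6×0.5715 = 15.98 kPa.
P_a = ½ × 15.98 × (H − z_c) = 0.5×15.98×2.445 = 19.53 kN/m.

19.5 kN/m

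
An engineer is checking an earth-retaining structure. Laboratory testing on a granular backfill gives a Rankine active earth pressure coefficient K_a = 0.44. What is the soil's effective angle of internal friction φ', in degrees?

22.9°

K_a = tan²(45° − φ/2) ⇒ 45° − φ/2 = arctan(√0.44) = 33.56°.
φ = 2(45° − 33.56°) = 22.89°.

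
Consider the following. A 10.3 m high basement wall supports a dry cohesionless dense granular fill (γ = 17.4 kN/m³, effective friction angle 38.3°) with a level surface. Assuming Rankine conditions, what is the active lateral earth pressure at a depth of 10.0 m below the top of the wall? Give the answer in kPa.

40.8 kPa

K_a = (1 − sin φ)/(1 + sin φ) = 0.2347.
σ_h = K_a γ z = 0.2347 × 17.4 × 10.0 = 40.84 kPa.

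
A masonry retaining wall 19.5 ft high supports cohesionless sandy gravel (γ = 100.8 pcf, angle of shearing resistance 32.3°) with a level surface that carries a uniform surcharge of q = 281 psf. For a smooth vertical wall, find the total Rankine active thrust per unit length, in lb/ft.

7480 lb/ft

K_a = tan²(45° − φ/2) = 0.3035.
Soil triangle: ½ K_a γ H² = 0.5×0.3035×100.8×19.5² = 5816 lb/ft.
Surcharge rectangle: K_a q H = 0.3035×281×19.5 = 1663 lb/ft.
Total = 5816 + 1663 = 7479 lb/ft.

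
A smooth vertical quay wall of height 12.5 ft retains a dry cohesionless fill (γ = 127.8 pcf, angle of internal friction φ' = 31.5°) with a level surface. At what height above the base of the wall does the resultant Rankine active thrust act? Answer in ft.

4.17 ft

K_a = 0.3136.
The pressure distribution is triangular, so the resultant acts at H/3 above the base = 12.5/3 = 4.167 ft.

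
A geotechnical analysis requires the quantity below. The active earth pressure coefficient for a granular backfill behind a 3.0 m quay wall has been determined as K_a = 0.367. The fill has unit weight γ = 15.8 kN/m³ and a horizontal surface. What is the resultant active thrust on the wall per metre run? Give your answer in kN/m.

P = ½ K_a γ H² = 0.5 × 0.367 × 15.8 × 3.0² = 26.09 kN/m.

26.1 kN/m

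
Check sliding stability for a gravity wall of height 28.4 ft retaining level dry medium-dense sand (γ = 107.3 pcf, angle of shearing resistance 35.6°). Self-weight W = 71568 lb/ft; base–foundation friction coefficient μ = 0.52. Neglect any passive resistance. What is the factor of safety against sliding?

K_a = tan²(45° − 35.6°/2) = 0.2641.
P_a = ½K_aγH² = 0.5×0.2641×107.3×28.4² = 11430 lb/ft, acting at H/3 = 9.467 ft above the base.
FS_sliding = μW / P_a = 0.52×71568 / 11430 = 3.256.

3.26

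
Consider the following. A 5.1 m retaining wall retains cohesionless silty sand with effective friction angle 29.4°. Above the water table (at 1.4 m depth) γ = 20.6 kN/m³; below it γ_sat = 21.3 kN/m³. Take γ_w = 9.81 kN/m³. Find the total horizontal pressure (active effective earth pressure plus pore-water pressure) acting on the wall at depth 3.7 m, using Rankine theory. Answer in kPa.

41.4 kPa

K_a = (1 − sin φ)/(1 + sin φ) = 0.3415.
γ' = 21.3 − 9.81 = 11.49 kN/m³.
Effective vertical stress at 3.7 m: σ'_v = 20.6×1.4 + 11.49×2.30 = 55.27 kPa.
σ'_h = K_a σ'_v = 0.3415 × 55.27 = 18.87 kPa; u = γ_w × 2.30 = 22.56 kPa.
Total σ_h = 18.87 + 22.56 = 41.43 kPa.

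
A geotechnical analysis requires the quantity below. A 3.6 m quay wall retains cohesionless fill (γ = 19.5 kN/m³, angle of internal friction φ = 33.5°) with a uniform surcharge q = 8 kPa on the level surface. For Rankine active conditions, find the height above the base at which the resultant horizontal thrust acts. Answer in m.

1.31 m

K_a = 0.2887.
Triangular part P₁ = ½K_aγH² = 36.48 at H/3 = 1.200 m; rectangular part P₂ = K_a q H = 8.315 at H/2 = 1.800 m.
ȳ = (P₁·1.200 + P₂·1.800)/(P₁+P₂) = 1.311 m.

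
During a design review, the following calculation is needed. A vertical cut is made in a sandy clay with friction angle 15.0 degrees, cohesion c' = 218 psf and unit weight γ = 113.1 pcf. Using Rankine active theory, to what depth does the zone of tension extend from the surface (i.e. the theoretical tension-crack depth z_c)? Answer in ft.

K_a = tan²(45° − 15.0°/2) = 0.5888; √K_a = 0.7673.
The active pressure is zero where K_a γ z = 2c√K_a, so z_c = 2c/(γ√K_a) = 2×218/(113.1×0.7673) = 5.024 ft.

5.02 ft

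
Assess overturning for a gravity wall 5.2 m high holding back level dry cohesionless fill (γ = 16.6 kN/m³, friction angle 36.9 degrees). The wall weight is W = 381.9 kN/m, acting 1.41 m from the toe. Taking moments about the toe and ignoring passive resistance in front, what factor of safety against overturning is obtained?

K_a = tan²(45° − 36.9°/2) = 0.2497.
P_a = ½K_aγH² = 0.5×0.2497×16.6×5.2² = 56.03 kN/m, acting at H/3 = 1.733 m above the base.
Overturning moment M_o = P_a × H/3 = 56.03 × 1.733 = 97.13.
Resisting moment M_r = W × 1.41 = 381.9 × 1.41 = 538.5.
FS_overturning = M_r/M_o = 538.5/97.13 = 5.544.

5.54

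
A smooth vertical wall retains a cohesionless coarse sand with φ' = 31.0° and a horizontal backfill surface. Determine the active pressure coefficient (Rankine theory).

0.320

K_a = tan²(45° − φ/2) = tan²(29.50°) = 0.3201.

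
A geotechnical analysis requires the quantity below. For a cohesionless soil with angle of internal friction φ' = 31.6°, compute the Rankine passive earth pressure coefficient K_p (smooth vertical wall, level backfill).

3.20

K_p = (1 + sin φ)/(1 − sin φ) = tan²(45° + 31.6°/2) = 3.202.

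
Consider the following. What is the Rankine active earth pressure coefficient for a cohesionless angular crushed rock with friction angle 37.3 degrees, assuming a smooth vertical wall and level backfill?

K_a = (1 − sin φ)/(1 + sin φ) = (1 − sin 37.3°)/(1 + sin 37.3°) = 0.2453.

0.245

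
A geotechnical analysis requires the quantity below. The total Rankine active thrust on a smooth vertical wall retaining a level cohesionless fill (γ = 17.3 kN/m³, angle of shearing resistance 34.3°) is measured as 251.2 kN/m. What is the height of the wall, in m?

10.2 m

K_a = 0.2792. P_a = ½ K_a γ H² ⇒ H = √(2P_a/(K_a γ)).
H = √(2×251.2/(0.2792×17.3)) = 10.20 m.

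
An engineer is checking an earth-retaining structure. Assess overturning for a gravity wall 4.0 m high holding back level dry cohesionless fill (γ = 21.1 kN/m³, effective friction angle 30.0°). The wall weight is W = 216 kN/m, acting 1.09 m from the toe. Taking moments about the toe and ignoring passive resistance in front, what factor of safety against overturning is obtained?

3.14

K_a = tan²(45° − 30.0°/2) = 0.3333.
P_a = ½K_aγH² = 0.5×0.3333×21.1×4.0² = 56.27 kN/m, acting at H/3 = 1.333 m above the base.
Overturning moment M_o = P_a × H/3 = 56.27 × 1.333 = 75.02.
Resisting moment M_r = W × 1.09 = 216 × 1.09 = 235.4.
FS_overturning = M_r/M_o = 235.4/75.02 = 3.138.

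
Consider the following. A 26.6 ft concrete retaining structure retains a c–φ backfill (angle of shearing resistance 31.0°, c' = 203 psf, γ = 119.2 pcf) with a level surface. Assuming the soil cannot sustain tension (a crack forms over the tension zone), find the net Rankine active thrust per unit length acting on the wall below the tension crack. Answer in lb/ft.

8080 lb/ft

K_a = 0.3201; √K_a = 0.5658.
Tension-crack depth z_c = 2c/(γ√K_a) = 2×203/(119.2×0.5658) = 6.020 ft.
σ_a at base = K_a γ H − 2c√K_a = 0.3201×119.2×26.6 − 2×203×0.5658 = 785.2 psf.
P_a = ½ × 785.2 × (H − z_c) = 0.5×785.2×20.58 = 8080 lb/ft.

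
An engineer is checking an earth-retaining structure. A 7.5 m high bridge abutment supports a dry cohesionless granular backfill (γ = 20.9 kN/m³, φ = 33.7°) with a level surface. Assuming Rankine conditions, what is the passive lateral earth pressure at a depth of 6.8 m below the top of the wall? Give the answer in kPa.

K_p = (1 + sin φ)/(1 − sin φ) = 3.493.
σ_h = K_p γ z = 3.493 × 20.9 × 6.8 = 496.4 kPa.

496 kPa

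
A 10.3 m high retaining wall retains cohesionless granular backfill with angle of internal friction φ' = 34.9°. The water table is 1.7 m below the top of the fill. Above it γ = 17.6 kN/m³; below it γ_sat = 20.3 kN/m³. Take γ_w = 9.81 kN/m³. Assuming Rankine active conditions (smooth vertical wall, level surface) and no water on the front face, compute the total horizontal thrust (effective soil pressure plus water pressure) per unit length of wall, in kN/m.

K_a = tan²(45° − φ/2) = 0.2721.
γ' = 20.3 − 9.81 = 10.49 kN/m³. Depth below WT = 8.6 m.
σ'_h at WT = K_a γ d_w = 8.143 kPa; at base = 8.143 + K_a γ' × 8.6 = 32.69 kPa.
P₁ (0–1.7 m) = ½×8.143×1.7 = 6.921. P₂ (1.7–10.3 m) = ½(8.143+32.69)×8.6 = 175.6.
P_w = ½ γ_w h₂² = 0.5×9.81×8.6² = 362.8. Total = 6.921+175.6+362.8 = 545.3 kN/m.

545 kN/m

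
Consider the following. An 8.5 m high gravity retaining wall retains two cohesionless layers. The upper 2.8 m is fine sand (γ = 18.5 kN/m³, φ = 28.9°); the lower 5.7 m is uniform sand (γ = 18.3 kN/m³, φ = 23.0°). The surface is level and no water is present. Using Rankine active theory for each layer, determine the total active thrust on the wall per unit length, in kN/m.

285 kN/m

K_a1 = tan²(45°−28.9°/2) = 0.3484; K_a2 = tan²(45°−23.0°/2) = 0.4381.
Layer 1: σ at base = K_a1 γ₁ h₁ = 18.05 kPa; P₁ = ½×18.05×2.8 = 25.26.
Layer 2: σ_v at top = γ₁h₁ = 51.80; σ_h top = K_a2×51.80 = 22.69; σ_h base = K_a2×(51.80+18.3×5.7) = 68.39.
P₂ = ½(22.69+68.39)×5.7 = 259.6. Total P_a = 25.26+259.6 = 284.9 kN/m.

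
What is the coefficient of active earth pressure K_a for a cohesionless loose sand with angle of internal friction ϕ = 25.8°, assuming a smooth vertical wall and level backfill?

0.394

K_a = tan²(45° − φ/2) = tan²(32.10°) = 0.3935.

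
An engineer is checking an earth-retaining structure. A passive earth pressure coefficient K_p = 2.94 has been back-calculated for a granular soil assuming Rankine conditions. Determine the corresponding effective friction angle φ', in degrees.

K_p = (1+sin φ)/(1−sin φ) ⇒ sin φ = (K_p − 1)/(K_p + 1) = 0.4924.
φ = arcsin(0.4924) = 29.50°.

29.5°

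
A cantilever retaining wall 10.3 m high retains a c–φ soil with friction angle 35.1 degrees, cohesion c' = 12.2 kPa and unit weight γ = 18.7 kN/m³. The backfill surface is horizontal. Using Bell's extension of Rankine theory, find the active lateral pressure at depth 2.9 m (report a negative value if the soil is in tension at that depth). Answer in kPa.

1.96 kPa

K_a = (1 − sin φ)/(1 + sin φ) = 0.2698.
σ_a = K_a γ z − 2c√K_a = 0.2698×18.7×2.9 − 2×12.2×0.5195 = 1.958 kPa.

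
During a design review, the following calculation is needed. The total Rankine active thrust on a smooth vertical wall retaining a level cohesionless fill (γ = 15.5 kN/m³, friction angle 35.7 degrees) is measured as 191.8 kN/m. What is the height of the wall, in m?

9.70 m

K_a = 0.2630. P_a = ½ K_a γ H² ⇒ H = √(2P_a/(K_a γ)).
H = √(2×191.8/(0.2630×15.5)) = 9.701 m.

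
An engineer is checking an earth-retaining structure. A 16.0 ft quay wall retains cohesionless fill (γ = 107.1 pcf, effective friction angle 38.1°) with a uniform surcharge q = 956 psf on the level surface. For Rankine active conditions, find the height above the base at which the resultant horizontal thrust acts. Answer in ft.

K_a = 0.2368.
Triangular part P₁ = ½K_aγH² = 3247 at H/3 = 5.333 ft; rectangular part P₂ = K_a q H = 3623 at H/2 = 8.000 ft.
ȳ = (P₁·5.333 + P₂·8.000)/(P₁+P₂) = 6.740 ft.

6.74 ft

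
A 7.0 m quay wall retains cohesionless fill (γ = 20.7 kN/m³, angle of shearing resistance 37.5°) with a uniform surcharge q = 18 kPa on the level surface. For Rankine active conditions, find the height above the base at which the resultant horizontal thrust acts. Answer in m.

K_a = 0.2432.
Triangular part P₁ = ½K_aγH² = 123.3 at H/3 = 2.333 m; rectangular part P₂ = K_a q H = 30.64 at H/2 = 3.500 m.
ȳ = (P₁·2.333 + P₂·3.500)/(P₁+P₂) = 2.566 m.

2.57 m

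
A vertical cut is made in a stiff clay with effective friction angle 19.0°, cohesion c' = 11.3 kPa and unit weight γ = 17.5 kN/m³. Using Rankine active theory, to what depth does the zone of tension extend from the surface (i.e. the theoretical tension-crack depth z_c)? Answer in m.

1.81 m

K_a = tan²(45° − 19.0°/2) = 0.5088; √K_a = 0.7133.
The active pressure is zero where K_a γ z = 2c√K_a, so z_c = 2c/(γ√K_a) = 2×11.3/(17.5×0.7133) = 1.811 m.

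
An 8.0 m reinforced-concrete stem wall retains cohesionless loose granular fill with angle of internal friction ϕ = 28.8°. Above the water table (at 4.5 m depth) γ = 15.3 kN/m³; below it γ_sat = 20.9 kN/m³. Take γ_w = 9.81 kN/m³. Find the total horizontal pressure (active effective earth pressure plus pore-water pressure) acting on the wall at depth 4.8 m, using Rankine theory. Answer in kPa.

K_a = (1 − sin φ)/(1 + sin φ) = 0.3498.
γ' = 20.9 − 9.81 = 11.09 kN/m³.
Effective vertical stress at 4.8 m: σ'_v = 15.3×4.5 + 11.09×0.300 = 72.18 kPa.
σ'_h = K_a σ'_v = 0.3498 × 72.18 = 25.24 kPa; u = γ_w × 0.300 = 2.943 kPa.
Total σ_h = 25.24 + 2.943 = 28.19 kPa.

28.2 kPa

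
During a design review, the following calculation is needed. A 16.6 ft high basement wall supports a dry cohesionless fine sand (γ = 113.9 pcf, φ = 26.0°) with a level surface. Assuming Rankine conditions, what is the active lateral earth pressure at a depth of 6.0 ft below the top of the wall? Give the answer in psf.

K_a = (1 − sin φ)/(1 + sin φ) = 0.3905.
σ_h = K_a γ z = 0.3905 × 113.9 × 6.0 = 266.8 psf.

267 psf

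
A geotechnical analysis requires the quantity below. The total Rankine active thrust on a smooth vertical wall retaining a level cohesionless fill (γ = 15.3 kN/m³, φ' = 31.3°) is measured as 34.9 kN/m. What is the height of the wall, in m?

K_a = 0.3162. P_a = ½ K_a γ H² ⇒ H = √(2P_a/(K_a γ)).
H = √(2×34.9/(0.3162×15.3)) = 3.798 m.

3.80 m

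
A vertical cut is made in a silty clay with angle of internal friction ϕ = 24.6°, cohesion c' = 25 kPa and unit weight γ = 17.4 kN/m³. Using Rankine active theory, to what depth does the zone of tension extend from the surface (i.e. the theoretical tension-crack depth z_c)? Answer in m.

4.48 m

K_a = tan²(45° − 24.6°/2) = 0.4121; √K_a = 0.6420.
The active pressure is zero where K_a γ z = 2c√K_a, so z_c = 2c/(γ√K_a) = 2×25/(17.4×0.6420) = 4.476 m.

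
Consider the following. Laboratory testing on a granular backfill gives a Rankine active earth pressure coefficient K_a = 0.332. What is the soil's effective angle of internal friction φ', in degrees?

30.1°

K_a = tan²(45° − φ/2) ⇒ 45° − φ/2 = arctan(√0.332) = 29.95°.
φ = 2(45° − 29.95°) = 30.10°.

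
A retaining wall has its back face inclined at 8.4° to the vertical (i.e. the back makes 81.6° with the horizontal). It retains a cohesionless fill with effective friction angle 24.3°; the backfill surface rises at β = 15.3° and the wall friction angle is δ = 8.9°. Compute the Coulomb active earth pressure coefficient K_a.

0.585

K_a = sin²(α+φ) / [sin²α · sin(α−δ) · (1 + √{sin(φ+δ)sin(φ−β) / (sin(α−δ)sin(α+β))})²].
With α = 81.6°, φ = 24.3°, δ = 8.9°, β = 15.3°: K_a = 0.5852.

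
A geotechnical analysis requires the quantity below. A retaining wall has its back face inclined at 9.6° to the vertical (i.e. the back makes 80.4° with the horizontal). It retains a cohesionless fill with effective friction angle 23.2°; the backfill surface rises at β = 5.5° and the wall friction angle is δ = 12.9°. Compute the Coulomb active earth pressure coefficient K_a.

K_a = sin²(α+φ) / [sin²α · sin(α−δ) · (1 + √{sin(φ+δ)sin(φ−β) / (sin(α−δ)sin(α+β))})²].
With α = 80.4°, φ = 23.2°, δ = 12.9°, β = 5.5°: K_a = 0.5066.

0.507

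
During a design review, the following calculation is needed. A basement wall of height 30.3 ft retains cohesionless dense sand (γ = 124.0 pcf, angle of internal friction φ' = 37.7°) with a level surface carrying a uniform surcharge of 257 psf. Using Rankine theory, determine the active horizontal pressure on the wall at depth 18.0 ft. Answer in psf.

K_a = (1 − sin φ)/(1 + sin φ) = 0.2411.
σ_v = γz + q = 124.0 × 18.0 + 257 = 2489 psf.
σ_h = K_a σ_v = 0.2411 × 2489 = 600.0 psf.

600 psf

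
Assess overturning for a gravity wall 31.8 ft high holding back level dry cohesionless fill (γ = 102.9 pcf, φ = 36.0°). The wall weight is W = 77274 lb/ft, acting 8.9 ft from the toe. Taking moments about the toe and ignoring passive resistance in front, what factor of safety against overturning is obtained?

4.80

K_a = tan²(45° − 36.0°/2) = 0.2596.
P_a = ½K_aγH² = 0.5×0.2596×102.9×31.8² = 13510 lb/ft, acting at H/3 = 10.60 ft above the base.
Overturning moment M_o = P_a × H/3 = 13510 × 10.60 = 143200.
Resisting moment M_r = W × 8.9 = 77274 × 8.9 = 687700.
FS_overturning = M_r/M_o = 687700/143200 = 4.803.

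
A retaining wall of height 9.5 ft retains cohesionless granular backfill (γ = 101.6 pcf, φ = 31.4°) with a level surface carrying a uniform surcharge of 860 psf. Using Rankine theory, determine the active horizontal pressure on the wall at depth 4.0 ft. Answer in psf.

K_a = (1 − sin φ)/(1 + sin φ) = 0.3149.
σ_v = γz + q = 101.6 × 4.0 + 860 = 1266 psf.
σ_h = K_a σ_v = 0.3149 × 1266 = 398.8 psf.

399 psf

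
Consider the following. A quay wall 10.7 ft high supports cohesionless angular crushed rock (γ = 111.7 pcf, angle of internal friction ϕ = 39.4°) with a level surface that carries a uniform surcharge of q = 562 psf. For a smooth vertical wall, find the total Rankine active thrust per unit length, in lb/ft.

2770 lb/ft

K_a = tan²(45° − φ/2) = 0.2234.
Soil triangle: ½ K_a γ H² = 0.5×0.2234×111.7×10.7² = 1429 lb/ft.
Surcharge rectangle: K_a q H = 0.2234×562×10.7 = 1344 lb/ft.
Total = 1429 + 1344 = 2772 lb/ft.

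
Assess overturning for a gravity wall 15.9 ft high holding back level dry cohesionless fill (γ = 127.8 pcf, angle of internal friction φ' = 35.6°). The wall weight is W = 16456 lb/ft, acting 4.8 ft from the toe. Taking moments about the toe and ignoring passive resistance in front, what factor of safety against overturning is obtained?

3.49

K_a = tan²(45° − 35.6°/2) = 0.2641.
P_a = ½K_aγH² = 0.5×0.2641×127.8×15.9² = 4267 lb/ft, acting at H/3 = 5.300 ft above the base.
Overturning moment M_o = P_a × H/3 = 4267 × 5.300 = 22610.
Resisting moment M_r = W × 4.8 = 16456 × 4.8 = 78990.
FS_overturning = M_r/M_o = 78990/22610 = 3.493.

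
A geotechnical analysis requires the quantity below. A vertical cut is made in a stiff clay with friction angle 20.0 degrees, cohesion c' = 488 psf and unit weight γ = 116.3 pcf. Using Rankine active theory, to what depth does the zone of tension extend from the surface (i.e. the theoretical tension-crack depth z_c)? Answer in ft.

K_a = tan²(45° − 20.0°/2) = 0.4903; √K_a = 0.7002.
The active pressure is zero where K_a γ z = 2c√K_a, so z_c = 2c/(γ√K_a) = 2×488/(116.3×0.7002) = 11.99 ft.

12.0 ft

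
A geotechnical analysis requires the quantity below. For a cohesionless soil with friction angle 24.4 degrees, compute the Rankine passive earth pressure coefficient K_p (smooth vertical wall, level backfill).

K_p = (1 + sin φ)/(1 − sin φ) = tan²(45° + 24.4°/2) = 2.408.

2.41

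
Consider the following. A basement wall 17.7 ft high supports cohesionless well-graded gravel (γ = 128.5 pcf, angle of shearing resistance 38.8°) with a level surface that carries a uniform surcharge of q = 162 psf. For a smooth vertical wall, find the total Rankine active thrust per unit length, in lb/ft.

5280 lb/ft

K_a = tan²(45° − φ/2) = 0.2296.
Soil triangle: ½ K_a γ H² = 0.5×0.2296×128.5×17.7² = 4621 lb/ft.
Surcharge rectangle: K_a q H = 0.2296×162×17.7 = 658.2 lb/ft.
Total = 4621 + 658.2 = 5279 lb/ft.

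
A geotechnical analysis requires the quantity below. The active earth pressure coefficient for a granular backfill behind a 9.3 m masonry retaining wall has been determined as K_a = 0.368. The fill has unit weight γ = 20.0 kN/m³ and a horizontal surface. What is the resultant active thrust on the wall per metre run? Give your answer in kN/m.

P = ½ K_a γ H² = 0.5 × 0.368 × 20.0 × 9.3² = 318.3 kN/m.

318 kN/m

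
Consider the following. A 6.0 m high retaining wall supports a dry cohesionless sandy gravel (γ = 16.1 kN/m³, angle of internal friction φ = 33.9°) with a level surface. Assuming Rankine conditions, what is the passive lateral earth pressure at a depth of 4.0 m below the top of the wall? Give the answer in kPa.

K_p = (1 + sin φ)/(1 − sin φ) = 3.522.
σ_h = K_p γ z = 3.522 × 16.1 × 4.0 = 226.8 kPa.

227 kPa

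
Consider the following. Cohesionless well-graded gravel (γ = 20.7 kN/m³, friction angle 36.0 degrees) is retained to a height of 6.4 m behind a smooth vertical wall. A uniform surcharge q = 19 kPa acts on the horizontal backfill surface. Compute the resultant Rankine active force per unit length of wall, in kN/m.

142 kN/m

K_a = tan²(45° − φ/2) = 0.2596.
Soil triangle: ½ K_a γ H² = 0.5×0.2596×20.7×6.4² = 110.1 kN/m.
Surcharge rectangle: K_a q H = 0.2596×19×6.4 = 31.57 kN/m.
Total = 110.1 + 31.57 = 141.6 kN/m.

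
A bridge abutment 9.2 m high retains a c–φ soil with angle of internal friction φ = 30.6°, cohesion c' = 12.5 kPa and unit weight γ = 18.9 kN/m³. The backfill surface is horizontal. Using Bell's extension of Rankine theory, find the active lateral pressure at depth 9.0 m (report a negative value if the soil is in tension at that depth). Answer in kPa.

K_a = (1 − sin φ)/(1 + sin φ) = 0.3253.
σ_a = K_a γ z − 2c√K_a = 0.3253×18.9×9.0 − 2×12.5×0.5704 = 41.08 kPa.

41.1 kPa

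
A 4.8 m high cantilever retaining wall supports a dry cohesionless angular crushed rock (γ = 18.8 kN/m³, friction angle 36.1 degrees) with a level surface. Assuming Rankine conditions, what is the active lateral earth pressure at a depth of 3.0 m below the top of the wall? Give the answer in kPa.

14.6 kPa

K_a = (1 − sin φ)/(1 + sin φ) = 0.2585.
σ_h = K_a γ z = 0.2585 × 18.8 × 3.0 = 14.58 kPa.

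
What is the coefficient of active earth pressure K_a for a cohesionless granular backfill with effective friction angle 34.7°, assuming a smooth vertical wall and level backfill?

0.274

K_a = tan²(45° − φ/2) = tan²(27.65°) = 0.2745.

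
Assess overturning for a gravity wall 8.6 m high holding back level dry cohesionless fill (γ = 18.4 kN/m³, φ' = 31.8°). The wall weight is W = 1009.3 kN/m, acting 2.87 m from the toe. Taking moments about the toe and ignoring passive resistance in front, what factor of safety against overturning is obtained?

4.79

K_a = tan²(45° − 31.8°/2) = 0.3098.
P_a = ½K_aγH² = 0.5×0.3098×18.4×8.6² = 210.8 kN/m, acting at H/3 = 2.867 m above the base.
Overturning moment M_o = P_a × H/3 = 210.8 × 2.867 = 604.3.
Resisting moment M_r = W × 2.87 = 1009.3 × 2.87 = 2897.
FS_overturning = M_r/M_o = 2897/604.3 = 4.794.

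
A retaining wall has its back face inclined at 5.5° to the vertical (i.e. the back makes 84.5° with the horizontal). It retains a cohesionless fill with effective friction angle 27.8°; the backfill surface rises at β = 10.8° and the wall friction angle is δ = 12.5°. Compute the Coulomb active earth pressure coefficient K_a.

K_a = sin²(α+φ) / [sin²α · sin(α−δ) · (1 + √{sin(φ+δ)sin(φ−β) / (sin(α−δ)sin(α+β))})²].
With α = 84.5°, φ = 27.8°, δ = 12.5°, β = 10.8°: K_a = 0.4339.

0.434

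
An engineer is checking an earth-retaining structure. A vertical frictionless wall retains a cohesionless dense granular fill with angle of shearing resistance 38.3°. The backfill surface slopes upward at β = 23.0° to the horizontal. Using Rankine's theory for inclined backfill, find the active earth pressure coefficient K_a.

K_a = cos β · (cos β − √(cos²β − cos²φ)) / (cos β + √(cos²β − cos²φ)).
cos β = 0.9205, cos φ = 0.7848, √(cos²β − cos²φ) = 0.4811.
K_a = 0.9205 × (0.9205 − 0.4811)/(0.9205 + 0.4811) = 0.2886.

0.289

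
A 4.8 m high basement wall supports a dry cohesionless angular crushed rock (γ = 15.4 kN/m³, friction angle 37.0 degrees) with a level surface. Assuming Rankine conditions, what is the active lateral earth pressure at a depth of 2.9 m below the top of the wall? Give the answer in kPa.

K_a = (1 − sin φ)/(1 + sin φ) = 0.2486.
σ_h = K_a γ z = 0.2486 × 15.4 × 2.9 = 11.10 kPa.

11.1 kPa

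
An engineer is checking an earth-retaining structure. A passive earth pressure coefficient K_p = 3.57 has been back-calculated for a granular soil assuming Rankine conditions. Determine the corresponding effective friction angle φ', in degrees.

K_p = (1+sin φ)/(1−sin φ) ⇒ sin φ = (K_p − 1)/(K_p + 1) = 0.5624.
φ = arcsin(0.5624) = 34.22°.

34.2°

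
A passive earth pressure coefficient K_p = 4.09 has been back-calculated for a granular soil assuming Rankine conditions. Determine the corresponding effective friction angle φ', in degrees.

37.4°

K_p = (1+sin φ)/(1−sin φ) ⇒ sin φ = (K_p − 1)/(K_p + 1) = 0.6071.
φ = arcsin(0.6071) = 37.38°.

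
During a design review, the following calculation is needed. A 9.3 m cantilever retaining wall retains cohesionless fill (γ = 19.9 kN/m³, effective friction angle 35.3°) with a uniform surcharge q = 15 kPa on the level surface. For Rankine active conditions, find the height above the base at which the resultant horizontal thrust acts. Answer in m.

3.32 m

K_a = 0.2675.
Triangular part P₁ = ½K_aγH² = 230.2 at H/3 = 3.100 m; rectangular part P₂ = K_a q H = 37.32 at H/2 = 4.650 m.
ȳ = (P₁·3.100 + P₂·4.650)/(P₁+P₂) = 3.316 m.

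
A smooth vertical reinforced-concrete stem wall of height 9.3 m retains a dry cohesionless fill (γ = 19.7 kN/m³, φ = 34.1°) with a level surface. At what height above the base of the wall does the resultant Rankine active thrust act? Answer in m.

K_a = 0.2815.
The pressure distribution is triangular, so the resultant acts at H/3 above the base = 9.3/3 = 3.100 m.

3.10 m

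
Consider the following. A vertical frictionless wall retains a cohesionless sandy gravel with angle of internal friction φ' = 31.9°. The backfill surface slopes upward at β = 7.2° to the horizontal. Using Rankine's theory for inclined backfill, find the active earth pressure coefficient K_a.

0.316

K_a = cos β · (cos β − √(cos²β − cos²φ)) / (cos β + √(cos²β − cos²φ)).
cos β = 0.9921, cos φ = 0.8490, √(cos²β − cos²φ) = 0.5134.
K_a = 0.9921 × (0.9921 − 0.5134)/(0.9921 + 0.5134) = 0.3155.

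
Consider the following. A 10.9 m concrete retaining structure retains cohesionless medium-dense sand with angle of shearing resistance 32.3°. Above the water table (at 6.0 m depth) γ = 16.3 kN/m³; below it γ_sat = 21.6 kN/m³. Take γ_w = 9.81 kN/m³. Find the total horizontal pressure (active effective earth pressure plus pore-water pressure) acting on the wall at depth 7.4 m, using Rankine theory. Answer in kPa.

K_a = (1 − sin φ)/(1 + sin φ) = 0.3035.
γ' = 21.6 − 9.81 = 11.79 kN/m³.
Effective vertical stress at 7.4 m: σ'_v = 16.3×6.0 + 11.79×1.40 = 114.3 kPa.
σ'_h = K_a σ'_v = 0.3035 × 114.3 = 34.69 kPa; u = γ_w × 1.40 = 13.73 kPa.
Total σ_h = 34.69 + 13.73 = 48.42 kPa.

48.4 kPa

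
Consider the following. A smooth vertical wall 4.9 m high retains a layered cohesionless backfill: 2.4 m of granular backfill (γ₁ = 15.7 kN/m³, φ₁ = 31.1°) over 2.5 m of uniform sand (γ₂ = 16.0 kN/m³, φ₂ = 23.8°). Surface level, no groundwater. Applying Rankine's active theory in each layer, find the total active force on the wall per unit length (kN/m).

75.7 kN/m

K_a1 = tan²(45°−31.1°/2) = 0.3188; K_a2 = tan²(45°−23.8°/2) = 0.4250.
Layer 1: σ at base = K_a1 γ₁ h₁ = 12.01 kPa; P₁ = ½×12.01×2.4 = 14.41.
Layer 2: σ_v at top = γ₁h₁ = 37.68; σ_h top = K_a2×37.68 = 16.01; σ_h base = K_a2×(37.68+16.0×2.5) = 33.01.
P₂ = ½(16.01+33.01)×2.5 = 61.28. Total P_a = 14.41+61.28 = 75.69 kN/m.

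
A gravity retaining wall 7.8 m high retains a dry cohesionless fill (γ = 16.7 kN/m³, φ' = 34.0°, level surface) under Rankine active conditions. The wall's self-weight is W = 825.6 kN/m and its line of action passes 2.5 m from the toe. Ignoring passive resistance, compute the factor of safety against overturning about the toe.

K_a = tan²(45° − 34.0°/2) = 0.2827.
P_a = ½K_aγH² = 0.5×0.2827×16.7×7.8² = 143.6 kN/m, acting at H/3 = 2.600 m above the base.
Overturning moment M_o = P_a × H/3 = 143.6 × 2.600 = 373.4.
Resisting moment M_r = W × 2.5 = 825.6 × 2.5 = 2064.
FS_overturning = M_r/M_o = 2064/373.4 = 5.527.

5.53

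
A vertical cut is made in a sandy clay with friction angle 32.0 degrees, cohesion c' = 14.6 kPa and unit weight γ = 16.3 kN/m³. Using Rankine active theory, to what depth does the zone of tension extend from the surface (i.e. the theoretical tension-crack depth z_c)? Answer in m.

3.23 m

K_a = tan²(45° − 32.0°/2) = 0.3073; √K_a = 0.5543.
The active pressure is zero where K_a γ z = 2c√K_a, so z_c = 2c/(γ√K_a) = 2×14.6/(16.3×0.5543) = 3.232 m.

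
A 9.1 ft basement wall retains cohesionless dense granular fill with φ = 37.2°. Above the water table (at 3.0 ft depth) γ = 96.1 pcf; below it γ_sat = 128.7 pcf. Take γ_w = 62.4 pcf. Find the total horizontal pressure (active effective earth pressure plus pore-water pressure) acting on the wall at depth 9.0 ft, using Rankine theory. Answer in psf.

K_a = (1 − sin φ)/(1 + sin φ) = 0.2464.
γ' = 128.7 − 62.4 = 66.30 pcf.
Effective vertical stress at 9.0 ft: σ'_v = 96.1×3.0 + 66.30×6.00 = 686.1 psf.
σ'_h = K_a σ'_v = 0.2464 × 686.1 = 169.1 psf; u = γ_w × 6.00 = 374.4 psf.
Total σ_h = 169.1 + 374.4 = 543.5 psf.

543 psf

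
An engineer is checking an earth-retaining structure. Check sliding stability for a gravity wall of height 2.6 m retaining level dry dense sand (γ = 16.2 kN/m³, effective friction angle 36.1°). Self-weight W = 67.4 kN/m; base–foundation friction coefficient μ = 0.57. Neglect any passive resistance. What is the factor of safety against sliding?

2.71

K_a = tan²(45° − 36.1°/2) = 0.2585.
P_a = ½K_aγH² = 0.5×0.2585×16.2×2.6² = 14.15 kN/m, acting at H/3 = 0.8667 m above the base.
FS_sliding = μW / P_a = 0.57×67.4 / 14.15 = 2.714.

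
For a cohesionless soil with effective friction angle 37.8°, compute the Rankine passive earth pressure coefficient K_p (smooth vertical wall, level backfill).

4.17

K_p = (1 + sin φ)/(1 − sin φ) = tan²(45° + 37.8°/2) = 4.167.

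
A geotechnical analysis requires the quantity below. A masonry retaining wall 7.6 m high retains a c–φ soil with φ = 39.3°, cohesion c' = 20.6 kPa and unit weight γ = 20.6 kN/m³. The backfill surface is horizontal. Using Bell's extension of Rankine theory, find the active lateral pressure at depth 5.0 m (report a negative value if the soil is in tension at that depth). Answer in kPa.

K_a = (1 − sin φ)/(1 + sin φ) = 0.2245.
σ_a = K_a γ z − 2c√K_a = 0.2245×20.6×5.0 − 2×20.6×0.4738 = 3.600 kPa.

3.60 kPa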